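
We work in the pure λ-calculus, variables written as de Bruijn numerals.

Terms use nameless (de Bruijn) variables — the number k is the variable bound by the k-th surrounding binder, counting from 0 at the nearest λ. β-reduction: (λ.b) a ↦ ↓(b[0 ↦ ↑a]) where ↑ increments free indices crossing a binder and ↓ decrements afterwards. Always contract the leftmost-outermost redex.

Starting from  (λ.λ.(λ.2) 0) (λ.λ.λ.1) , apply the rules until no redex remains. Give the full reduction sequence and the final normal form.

Answer: normal form = λ.λ.λ.λ.1  (in 2 steps)

Reduction:
  start: (λ.λ.(λ.2) 0) (λ.λ.λ.1)
  step 1: λ.(λ.λ.λ.λ.1) 0
  step 2: λ.λ.λ.λ.1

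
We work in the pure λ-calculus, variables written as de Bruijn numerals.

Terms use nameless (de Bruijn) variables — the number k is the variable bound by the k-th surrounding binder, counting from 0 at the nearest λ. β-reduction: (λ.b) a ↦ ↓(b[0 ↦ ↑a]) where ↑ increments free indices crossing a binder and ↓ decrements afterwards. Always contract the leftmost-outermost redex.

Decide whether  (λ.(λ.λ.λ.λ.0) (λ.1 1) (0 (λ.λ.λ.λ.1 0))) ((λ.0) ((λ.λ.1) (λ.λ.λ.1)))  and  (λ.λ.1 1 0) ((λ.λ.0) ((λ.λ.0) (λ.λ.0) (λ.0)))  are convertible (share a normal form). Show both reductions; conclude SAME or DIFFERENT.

Answer: DIFFERENT — A ⇓ λ.λ.0, B ⇓ λ.0

Reduction:
Term A:
  start: (λ.(λ.λ.λ.λ.0) (λ.1 1) (0 (λ.λ.λ.λ.1 0))) ((λ.0) ((λ.λ.1) (λ.λ.λ.1)))
  →1  (λ.λ.λ.λ.0) (λ.(λ.0) ((λ.λ.1) (λ.λ.λ.1)) ((λ.0) ((λ.λ.1) (λ.λ.λ.1)))) ((λ.0) ((λ.λ.1) (λ.λ.λ.1)) (λ.λ.λ.λ.1 0))
  →2  (λ.λ.λ.0) ((λ.0) ((λ.λ.1) (λ.λ.λ.1)) (λ.λ.λ.λ.1 0))
  →3  λ.λ.0

Term B:
  start: (λ.λ.1 1 0) ((λ.λ.0) ((λ.λ.0) (λ.λ.0) (λ.0)))
  →1  λ.(λ.λ.0) ((λ.λ.0) (λ.λ.0) (λ.0)) ((λ.λ.0) ((λ.λ.0) (λ.λ.0) (λ.0))) 0
  →2  λ.(λ.0) ((λ.λ.0) ((λ.λ.0) (λ.λ.0) (λ.0))) 0
  →3  λ.(λ.λ.0) ((λ.λ.0) (λ.λ.0) (λ.0)) 0
  →4  λ.(λ.0) 0
  →5  λ.0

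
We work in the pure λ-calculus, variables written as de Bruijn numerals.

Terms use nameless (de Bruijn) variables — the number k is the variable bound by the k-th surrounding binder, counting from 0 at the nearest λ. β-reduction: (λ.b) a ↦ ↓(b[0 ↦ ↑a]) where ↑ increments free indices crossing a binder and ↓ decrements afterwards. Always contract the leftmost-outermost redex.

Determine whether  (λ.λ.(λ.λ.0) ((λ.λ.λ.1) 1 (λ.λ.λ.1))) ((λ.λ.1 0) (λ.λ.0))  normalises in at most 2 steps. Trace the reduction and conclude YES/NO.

Answer: YES — reaches normal form λ.λ.0 in 2 ≤ 2 steps

Reduction:
  start: (λ.λ.(λ.λ.0) ((λ.λ.λ.1) 1 (λ.λ.λ.1))) ((λ.λ.1 0) (λ.λ.0))
  →1  λ.(λ.λ.0) ((λ.λ.λ.1) ((λ.λ.1 0) (λ.λ.0)) (λ.λ.λ.1))
  →2  λ.λ.0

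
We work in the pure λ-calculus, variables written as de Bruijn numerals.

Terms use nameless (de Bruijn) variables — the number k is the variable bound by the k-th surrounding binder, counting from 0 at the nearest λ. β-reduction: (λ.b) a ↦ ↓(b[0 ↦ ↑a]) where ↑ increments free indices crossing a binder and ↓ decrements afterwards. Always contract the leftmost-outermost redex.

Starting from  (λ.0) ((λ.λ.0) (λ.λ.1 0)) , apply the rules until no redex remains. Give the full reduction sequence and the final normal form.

Answer: normal form = λ.0  (in 2 steps)

Reduction:
  start: (λ.0) ((λ.λ.0) (λ.λ.1 0))
  →1  (λ.λ.0) (λ.λ.1 0)
  →2  λ.0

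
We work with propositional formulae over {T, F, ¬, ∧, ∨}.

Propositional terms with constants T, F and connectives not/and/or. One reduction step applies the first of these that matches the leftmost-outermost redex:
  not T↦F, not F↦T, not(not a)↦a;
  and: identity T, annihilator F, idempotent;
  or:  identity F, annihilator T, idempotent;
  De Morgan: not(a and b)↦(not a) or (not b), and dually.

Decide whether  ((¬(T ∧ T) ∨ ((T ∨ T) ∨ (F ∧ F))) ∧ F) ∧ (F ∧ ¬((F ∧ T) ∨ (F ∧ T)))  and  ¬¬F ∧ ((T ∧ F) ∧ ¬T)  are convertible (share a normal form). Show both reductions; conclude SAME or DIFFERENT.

Answer: SAME — A ⇓ F, B ⇓ F

Working:
Term A:
  start: ((¬(T ∧ T) ∨ ((T ∨ T) ∨ (F ∧ F))) ∧ F) ∧ (F ∧ ¬((F ∧ T) ∨ (F ∧ T)))
  [1] F ∧ (F ∧ ¬((F ∧ T) ∨ (F ∧ T)))
  [2] F

Term B:
  start: ¬¬F ∧ ((T ∧ F) ∧ ¬T)
  [1] F ∧ ((T ∧ F) ∧ ¬T)
  [2] F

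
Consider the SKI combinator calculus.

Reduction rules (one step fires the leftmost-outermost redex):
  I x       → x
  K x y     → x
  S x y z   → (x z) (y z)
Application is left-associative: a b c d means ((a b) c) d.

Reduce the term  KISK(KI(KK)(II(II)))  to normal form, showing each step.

Answer: normal form = KI  (in 7 steps)

Derivation:
  start: KISK(KI(KK)(II(II)))
  step 1: IK(KI(KK)(II(II)))
  step 2: K(KI(KK)(II(II)))
  step 3: K(I(II(II)))
  step 4: K(II(II))
  step 5: K(I(II))
  step 6: K(II)
  step 7: KI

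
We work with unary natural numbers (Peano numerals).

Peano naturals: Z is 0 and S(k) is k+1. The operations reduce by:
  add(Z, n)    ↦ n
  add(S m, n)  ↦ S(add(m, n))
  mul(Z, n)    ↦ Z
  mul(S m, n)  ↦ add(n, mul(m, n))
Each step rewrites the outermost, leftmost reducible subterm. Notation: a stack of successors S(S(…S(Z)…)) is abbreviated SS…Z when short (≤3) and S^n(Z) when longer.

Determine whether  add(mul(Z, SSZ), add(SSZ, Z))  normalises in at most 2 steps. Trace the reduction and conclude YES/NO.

  start: add(mul(Z, SSZ), add(SSZ, Z))
  →1  add(Z, add(SSZ, Z))
  →2  add(SSZ, Z)

Answer: NO — after 2 steps the term is add(SSZ, Z), not yet normal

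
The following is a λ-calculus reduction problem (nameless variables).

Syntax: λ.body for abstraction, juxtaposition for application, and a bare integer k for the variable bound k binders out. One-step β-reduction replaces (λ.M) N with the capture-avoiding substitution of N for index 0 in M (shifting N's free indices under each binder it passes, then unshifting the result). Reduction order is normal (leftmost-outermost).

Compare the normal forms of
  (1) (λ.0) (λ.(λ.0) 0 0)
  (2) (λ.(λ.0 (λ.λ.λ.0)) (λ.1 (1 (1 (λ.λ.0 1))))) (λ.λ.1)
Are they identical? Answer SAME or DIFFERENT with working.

Term A:
  start: (λ.0) (λ.(λ.0) 0 0)
  [1] λ.(λ.0) 0 0
  [2] λ.0 0

Term B:
  start: (λ.(λ.0 (λ.λ.λ.0)) (λ.1 (1 (1 (λ.λ.0 1))))) (λ.λ.1)
  [1] (λ.0 (λ.λ.λ.0)) (λ.(λ.λ.1) ((λ.λ.1) ((λ.λ.1) (λ.λ.0 1))))
  [2] (λ.(λ.λ.1) ((λ.λ.1) ((λ.λ.1) (λ.λ.0 1)))) (λ.λ.λ.0)
  [3] (λ.λ.1) ((λ.λ.1) ((λ.λ.1) (λ.λ.0 1)))
  [4] λ.(λ.λ.1) ((λ.λ.1) (λ.λ.0 1))
  [5] λ.λ.(λ.λ.1) (λ.λ.0 1)
  [6] λ.λ.λ.λ.λ.0 1

Answer: DIFFERENT — A ⇓ λ.0 0, B ⇓ λ.λ.λ.λ.λ.0 1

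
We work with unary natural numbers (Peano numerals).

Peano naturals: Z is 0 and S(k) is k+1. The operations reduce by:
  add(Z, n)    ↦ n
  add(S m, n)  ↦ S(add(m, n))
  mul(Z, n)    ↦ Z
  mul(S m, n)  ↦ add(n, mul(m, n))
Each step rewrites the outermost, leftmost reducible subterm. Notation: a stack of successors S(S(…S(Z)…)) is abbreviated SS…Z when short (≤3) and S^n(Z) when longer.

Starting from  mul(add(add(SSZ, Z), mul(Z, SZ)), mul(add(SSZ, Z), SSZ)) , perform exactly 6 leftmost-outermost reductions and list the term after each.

  start: mul(add(add(SSZ, Z), mul(Z, SZ)), mul(add(SSZ, Z), SSZ))
  →1  mul(add(S(add(SZ, Z)), mul(Z, SZ)), mul(add(SSZ, Z), SSZ))
  →2  mul(S(add(add(SZ, Z), mul(Z, SZ))), mul(add(SSZ, Z), SSZ))
  →3  add(mul(add(SSZ, Z), SSZ), mul(add(add(SZ, Z), mul(Z, SZ)), mul(add(SSZ, Z), SSZ)))
  →4  add(mul(S(add(SZ, Z)), SSZ), mul(add(add(SZ, Z), mul(Z, SZ)), mul(add(SSZ, Z), SSZ)))
  →5  add(add(SSZ, mul(add(SZ, Z), SSZ)), mul(add(add(SZ, Z), mul(Z, SZ)), mul(add(SSZ, Z), SSZ)))
  →6  add(S(add(SZ, mul(add(SZ, Z), SSZ))), mul(add(add(SZ, Z), mul(Z, SZ)), mul(add(SSZ, Z), SSZ)))

Answer: after 6 steps: add(S(add(SZ, mul(add(SZ, Z), SSZ))), mul(add(add(SZ, Z), mul(Z, SZ)), mul(add(SSZ, Z), SSZ)))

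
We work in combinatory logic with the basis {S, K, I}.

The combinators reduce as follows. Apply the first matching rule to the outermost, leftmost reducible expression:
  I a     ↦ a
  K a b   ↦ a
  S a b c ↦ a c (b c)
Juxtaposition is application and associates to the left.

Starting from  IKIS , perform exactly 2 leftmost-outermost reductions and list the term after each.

  start: IKIS
  →1  KIS
  →2  I

Answer: after 2 steps: I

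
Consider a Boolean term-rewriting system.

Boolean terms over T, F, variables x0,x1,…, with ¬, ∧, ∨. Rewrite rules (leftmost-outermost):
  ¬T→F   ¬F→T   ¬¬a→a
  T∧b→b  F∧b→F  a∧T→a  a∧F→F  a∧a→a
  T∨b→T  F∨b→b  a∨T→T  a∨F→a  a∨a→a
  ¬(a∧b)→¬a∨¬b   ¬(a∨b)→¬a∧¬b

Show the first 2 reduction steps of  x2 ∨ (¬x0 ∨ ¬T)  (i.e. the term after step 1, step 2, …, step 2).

  start: x2 ∨ (¬x0 ∨ ¬T)
  →1  x2 ∨ (¬x0 ∨ F)
  →2  x2 ∨ ¬x0

Answer: after 2 steps: x2 ∨ ¬x0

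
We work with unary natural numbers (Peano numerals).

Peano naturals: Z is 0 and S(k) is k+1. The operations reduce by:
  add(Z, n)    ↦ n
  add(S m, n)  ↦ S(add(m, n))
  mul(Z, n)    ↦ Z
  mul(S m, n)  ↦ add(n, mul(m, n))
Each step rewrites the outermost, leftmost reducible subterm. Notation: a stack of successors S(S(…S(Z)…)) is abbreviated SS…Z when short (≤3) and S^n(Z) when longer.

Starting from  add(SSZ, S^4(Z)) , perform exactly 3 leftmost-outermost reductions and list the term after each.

  start: add(SSZ, S^4(Z))
  step 1: S(add(SZ, S^4(Z)))
  step 2: S(S(add(Z, S^4(Z))))
  step 3: S^6(Z)

Answer: after 3 steps: S^6(Z)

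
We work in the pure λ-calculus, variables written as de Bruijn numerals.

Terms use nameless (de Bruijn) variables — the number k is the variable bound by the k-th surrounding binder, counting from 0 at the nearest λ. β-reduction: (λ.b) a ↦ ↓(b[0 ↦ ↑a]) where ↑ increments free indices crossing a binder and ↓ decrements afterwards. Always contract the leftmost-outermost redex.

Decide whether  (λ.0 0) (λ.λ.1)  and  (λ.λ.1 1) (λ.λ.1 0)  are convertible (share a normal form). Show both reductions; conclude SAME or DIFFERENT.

Answer: DIFFERENT — A ⇓ λ.λ.λ.1, B ⇓ λ.λ.λ.1 0

Reduction:
Term A:
  start: (λ.0 0) (λ.λ.1)
  step 1: (λ.λ.1) (λ.λ.1)
  step 2: λ.λ.λ.1

Term B:
  start: (λ.λ.1 1) (λ.λ.1 0)
  step 1: λ.(λ.λ.1 0) (λ.λ.1 0)
  step 2: λ.λ.(λ.λ.1 0) 0
  step 3: λ.λ.λ.1 0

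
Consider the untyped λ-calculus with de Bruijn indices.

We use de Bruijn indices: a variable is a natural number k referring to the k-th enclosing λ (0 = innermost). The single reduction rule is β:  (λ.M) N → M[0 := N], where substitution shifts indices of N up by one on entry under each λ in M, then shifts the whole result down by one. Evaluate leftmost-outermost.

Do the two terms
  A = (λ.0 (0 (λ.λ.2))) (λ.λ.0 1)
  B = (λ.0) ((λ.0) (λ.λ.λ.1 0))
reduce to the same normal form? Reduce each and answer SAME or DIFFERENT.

Term A:
  start: (λ.0 (0 (λ.λ.2))) (λ.λ.0 1)
  step 1: (λ.λ.0 1) ((λ.λ.0 1) (λ.λ.λ.λ.0 1))
  step 2: λ.0 ((λ.λ.0 1) (λ.λ.λ.λ.0 1))
  step 3: λ.0 (λ.0 (λ.λ.λ.λ.0 1))

Term B:
  start: (λ.0) ((λ.0) (λ.λ.λ.1 0))
  step 1: (λ.0) (λ.λ.λ.1 0)
  step 2: λ.λ.λ.1 0

Answer: DIFFERENT — A ⇓ λ.0 (λ.0 (λ.λ.λ.λ.0 1)), B ⇓ λ.λ.λ.1 0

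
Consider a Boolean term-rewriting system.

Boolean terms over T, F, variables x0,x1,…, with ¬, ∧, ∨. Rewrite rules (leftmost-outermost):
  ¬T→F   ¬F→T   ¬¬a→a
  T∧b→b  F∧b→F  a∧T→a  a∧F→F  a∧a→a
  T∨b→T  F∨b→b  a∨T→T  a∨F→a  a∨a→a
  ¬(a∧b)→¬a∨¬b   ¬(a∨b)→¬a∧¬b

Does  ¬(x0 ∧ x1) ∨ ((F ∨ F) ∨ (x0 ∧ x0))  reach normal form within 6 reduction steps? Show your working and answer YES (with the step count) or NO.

  start: ¬(x0 ∧ x1) ∨ ((F ∨ F) ∨ (x0 ∧ x0))
  →1  (¬x0 ∨ ¬x1) ∨ ((F ∨ F) ∨ (x0 ∧ x0))
  →2  (¬x0 ∨ ¬x1) ∨ (F ∨ (x0 ∧ x0))
  →3  (¬x0 ∨ ¬x1) ∨ (x0 ∧ x0)
  →4  (¬x0 ∨ ¬x1) ∨ x0

Answer: YES — reaches normal form (¬x0 ∨ ¬x1) ∨ x0 in 4 ≤ 6 steps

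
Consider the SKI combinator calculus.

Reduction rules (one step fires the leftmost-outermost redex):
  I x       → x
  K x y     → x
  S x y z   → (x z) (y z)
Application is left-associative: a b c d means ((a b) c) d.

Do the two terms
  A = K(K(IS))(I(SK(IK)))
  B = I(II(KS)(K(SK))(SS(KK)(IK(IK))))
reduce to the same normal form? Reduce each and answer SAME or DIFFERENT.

Answer: DIFFERENT — A ⇓ KS, B ⇓ S(S(KK)K)

Working:
Term A:
  start: K(K(IS))(I(SK(IK)))
  [1] K(IS)
  [2] KS

Term B:
  start: I(II(KS)(K(SK))(SS(KK)(IK(IK))))
  [1] II(KS)(K(SK))(SS(KK)(IK(IK)))
  [2] I(KS)(K(SK))(SS(KK)(IK(IK)))
  [3] KS(K(SK))(SS(KK)(IK(IK)))
  [4] S(SS(KK)(IK(IK)))
  [5] S(S(IK(IK))(KK(IK(IK))))
  [6] S(S(K(IK))(KK(IK(IK))))
  [7] S(S(KK)(KK(IK(IK))))
  [8] S(S(KK)K)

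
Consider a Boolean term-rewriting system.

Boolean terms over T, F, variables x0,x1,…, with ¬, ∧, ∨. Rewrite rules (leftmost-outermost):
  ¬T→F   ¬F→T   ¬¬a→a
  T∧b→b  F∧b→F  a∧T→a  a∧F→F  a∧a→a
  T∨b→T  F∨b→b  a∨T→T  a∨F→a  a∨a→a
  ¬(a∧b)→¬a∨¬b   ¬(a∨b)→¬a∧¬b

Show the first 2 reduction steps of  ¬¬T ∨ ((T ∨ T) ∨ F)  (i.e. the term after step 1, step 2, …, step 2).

Answer: after 2 steps: T

Reduction:
  start: ¬¬T ∨ ((T ∨ T) ∨ F)
  step 1: T ∨ ((T ∨ T) ∨ F)
  step 2: T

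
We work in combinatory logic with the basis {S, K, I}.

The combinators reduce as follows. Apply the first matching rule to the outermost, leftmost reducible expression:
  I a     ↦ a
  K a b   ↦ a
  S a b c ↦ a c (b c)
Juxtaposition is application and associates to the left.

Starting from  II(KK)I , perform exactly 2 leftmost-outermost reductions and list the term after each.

  start: II(KK)I
  →1  I(KK)I
  →2  KKI

Answer: after 2 steps: KKI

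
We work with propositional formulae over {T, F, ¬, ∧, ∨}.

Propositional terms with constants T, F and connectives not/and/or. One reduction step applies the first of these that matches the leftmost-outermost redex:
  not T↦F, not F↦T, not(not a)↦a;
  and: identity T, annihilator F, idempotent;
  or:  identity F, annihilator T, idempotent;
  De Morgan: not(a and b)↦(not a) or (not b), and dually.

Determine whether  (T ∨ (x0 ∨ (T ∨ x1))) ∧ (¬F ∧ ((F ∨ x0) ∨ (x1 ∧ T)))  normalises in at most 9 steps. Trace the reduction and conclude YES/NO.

  start: (T ∨ (x0 ∨ (T ∨ x1))) ∧ (¬F ∧ ((F ∨ x0) ∨ (x1 ∧ T)))
  [1] T ∧ (¬F ∧ ((F ∨ x0) ∨ (x1 ∧ T)))
  [2] ¬F ∧ ((F ∨ x0) ∨ (x1 ∧ T))
  [3] T ∧ ((F ∨ x0) ∨ (x1 ∧ T))
  [4] (F ∨ x0) ∨ (x1 ∧ T)
  [5] x0 ∨ (x1 ∧ T)
  [6] x0 ∨ x1

Answer: YES — reaches normal form x0 ∨ x1 in 6 ≤ 9 steps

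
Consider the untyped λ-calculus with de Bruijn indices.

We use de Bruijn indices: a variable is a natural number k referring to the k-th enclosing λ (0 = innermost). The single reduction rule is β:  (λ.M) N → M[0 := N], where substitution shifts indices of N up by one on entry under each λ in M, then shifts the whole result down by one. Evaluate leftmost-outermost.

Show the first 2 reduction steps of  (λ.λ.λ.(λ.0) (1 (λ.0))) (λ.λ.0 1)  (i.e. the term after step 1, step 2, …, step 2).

Answer: after 2 steps: λ.λ.1 (λ.0)

Reduction:
  start: (λ.λ.λ.(λ.0) (1 (λ.0))) (λ.λ.0 1)
  [1] λ.λ.(λ.0) (1 (λ.0))
  [2] λ.λ.1 (λ.0)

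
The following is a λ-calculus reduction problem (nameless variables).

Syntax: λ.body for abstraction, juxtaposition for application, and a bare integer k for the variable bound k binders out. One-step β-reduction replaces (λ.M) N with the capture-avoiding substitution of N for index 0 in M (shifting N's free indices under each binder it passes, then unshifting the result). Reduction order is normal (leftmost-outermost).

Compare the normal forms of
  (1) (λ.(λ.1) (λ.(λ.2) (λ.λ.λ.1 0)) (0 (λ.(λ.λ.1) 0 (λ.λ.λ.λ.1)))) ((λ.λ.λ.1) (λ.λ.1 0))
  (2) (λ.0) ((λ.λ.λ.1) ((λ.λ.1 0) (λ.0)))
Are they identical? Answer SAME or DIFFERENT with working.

Answer: DIFFERENT — A ⇓ λ.λ.λ.0, B ⇓ λ.λ.1

Reduction:
Term A:
  start: (λ.(λ.1) (λ.(λ.2) (λ.λ.λ.1 0)) (0 (λ.(λ.λ.1) 0 (λ.λ.λ.λ.1)))) ((λ.λ.λ.1) (λ.λ.1 0))
  [1] (λ.(λ.λ.λ.1) (λ.λ.1 0)) (λ.(λ.(λ.λ.λ.1) (λ.λ.1 0)) (λ.λ.λ.1 0)) ((λ.λ.λ.1) (λ.λ.1 0) (λ.(λ.λ.1) 0 (λ.λ.λ.λ.1)))
  [2] (λ.λ.λ.1) (λ.λ.1 0) ((λ.λ.λ.1) (λ.λ.1 0) (λ.(λ.λ.1) 0 (λ.λ.λ.λ.1)))
  [3] (λ.λ.1) ((λ.λ.λ.1) (λ.λ.1 0) (λ.(λ.λ.1) 0 (λ.λ.λ.λ.1)))
  [4] λ.(λ.λ.λ.1) (λ.λ.1 0) (λ.(λ.λ.1) 0 (λ.λ.λ.λ.1))
  [5] λ.(λ.λ.1) (λ.(λ.λ.1) 0 (λ.λ.λ.λ.1))
  [6] λ.λ.λ.(λ.λ.1) 0 (λ.λ.λ.λ.1)
  [7] λ.λ.λ.(λ.1) (λ.λ.λ.λ.1)
  [8] λ.λ.λ.0

Term B:
  start: (λ.0) ((λ.λ.λ.1) ((λ.λ.1 0) (λ.0)))
  [1] (λ.λ.λ.1) ((λ.λ.1 0) (λ.0))
  [2] λ.λ.1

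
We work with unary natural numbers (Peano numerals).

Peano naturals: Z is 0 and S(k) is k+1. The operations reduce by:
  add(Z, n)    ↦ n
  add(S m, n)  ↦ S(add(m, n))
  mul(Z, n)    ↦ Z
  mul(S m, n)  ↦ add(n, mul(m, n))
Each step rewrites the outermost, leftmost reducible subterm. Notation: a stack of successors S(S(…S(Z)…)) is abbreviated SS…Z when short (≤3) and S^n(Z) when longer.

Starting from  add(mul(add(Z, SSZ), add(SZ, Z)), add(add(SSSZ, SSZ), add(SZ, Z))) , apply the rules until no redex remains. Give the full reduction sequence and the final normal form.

Answer: normal form = S^8(Z)  (in 27 steps)

Derivation:
  start: add(mul(add(Z, SSZ), add(SZ, Z)), add(add(SSSZ, SSZ), add(SZ, Z)))
  step 1: add(mul(SSZ, add(SZ, Z)), add(add(SSSZ, SSZ), add(SZ, Z)))
  step 2: add(add(add(SZ, Z), mul(SZ, add(SZ, Z))), add(add(SSSZ, SSZ), add(SZ, Z)))
  step 3: add(add(S(add(Z, Z)), mul(SZ, add(SZ, Z))), add(add(SSSZ, SSZ), add(SZ, Z)))
  step 4: add(S(add(add(Z, Z), mul(SZ, add(SZ, Z)))), add(add(SSSZ, SSZ), add(SZ, Z)))
  step 5: S(add(add(add(Z, Z), mul(SZ, add(SZ, Z))), add(add(SSSZ, SSZ), add(SZ, Z))))
  step 6: S(add(add(Z, mul(SZ, add(SZ, Z))), add(add(SSSZ, SSZ), add(SZ, Z))))
  step 7: S(add(mul(SZ, add(SZ, Z)), add(add(SSSZ, SSZ), add(SZ, Z))))
  step 8: S(add(add(add(SZ, Z), mul(Z, add(SZ, Z))), add(add(SSSZ, SSZ), add(SZ, Z))))
  step 9: S(add(add(S(add(Z, Z)), mul(Z, add(SZ, Z))), add(add(SSSZ, SSZ), add(SZ, Z))))
  step 10: S(add(S(add(add(Z, Z), mul(Z, add(SZ, Z)))), add(add(SSSZ, SSZ), add(SZ, Z))))
  step 11: S(S(add(add(add(Z, Z), mul(Z, add(SZ, Z))), add(add(SSSZ, SSZ), add(SZ, Z)))))
  step 12: S(S(add(add(Z, mul(Z, add(SZ, Z))), add(add(SSSZ, SSZ), add(SZ, Z)))))
  step 13: S(S(add(mul(Z, add(SZ, Z)), add(add(SSSZ, SSZ), add(SZ, Z)))))
  step 14: S(S(add(Z, add(add(SSSZ, SSZ), add(SZ, Z)))))
  step 15: S(S(add(add(SSSZ, SSZ), add(SZ, Z))))
  step 16: S(S(add(S(add(SSZ, SSZ)), add(SZ, Z))))
  step 17: S(S(S(add(add(SSZ, SSZ), add(SZ, Z)))))
  step 18: S(S(S(add(S(add(SZ, SSZ)), add(SZ, Z)))))
  step 19: S(S(S(S(add(add(SZ, SSZ), add(SZ, Z))))))
  step 20: S(S(S(S(add(S(add(Z, SSZ)), add(SZ, Z))))))
  step 21: S(S(S(S(S(add(add(Z, SSZ), add(SZ, Z)))))))
  step 22: S(S(S(S(S(add(SSZ, add(SZ, Z)))))))
  step 23: S(S(S(S(S(S(add(SZ, add(SZ, Z))))))))
  step 24: S(S(S(S(S(S(S(add(Z, add(SZ, Z)))))))))
  step 25: S(S(S(S(S(S(S(add(SZ, Z))))))))
  step 26: S(S(S(S(S(S(S(S(add(Z, Z)))))))))
  step 27: S^8(Z)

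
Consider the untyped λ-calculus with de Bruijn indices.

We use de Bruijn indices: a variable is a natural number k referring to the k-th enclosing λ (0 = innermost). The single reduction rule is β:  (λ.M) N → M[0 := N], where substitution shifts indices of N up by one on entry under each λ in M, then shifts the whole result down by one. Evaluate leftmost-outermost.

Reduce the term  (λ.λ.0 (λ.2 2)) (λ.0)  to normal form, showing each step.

  start: (λ.λ.0 (λ.2 2)) (λ.0)
  [1] λ.0 (λ.(λ.0) (λ.0))
  [2] λ.0 (λ.λ.0)

Answer: normal form = λ.0 (λ.λ.0)  (in 2 steps)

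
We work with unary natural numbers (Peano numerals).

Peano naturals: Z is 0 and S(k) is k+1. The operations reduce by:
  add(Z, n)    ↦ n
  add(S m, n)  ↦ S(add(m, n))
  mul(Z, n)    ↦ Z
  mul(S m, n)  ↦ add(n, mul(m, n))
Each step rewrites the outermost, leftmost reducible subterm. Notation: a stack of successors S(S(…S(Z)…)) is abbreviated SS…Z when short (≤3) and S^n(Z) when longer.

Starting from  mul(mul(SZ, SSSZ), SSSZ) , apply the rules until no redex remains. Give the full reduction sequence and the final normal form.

Answer: normal form = S^9(Z)  (in 22 steps)

Reduction:
  start: mul(mul(SZ, SSSZ), SSSZ)
  [1] mul(add(SSSZ, mul(Z, SSSZ)), SSSZ)
  [2] mul(S(add(SSZ, mul(Z, SSSZ))), SSSZ)
  [3] add(SSSZ, mul(add(SSZ, mul(Z, SSSZ)), SSSZ))
  [4] S(add(SSZ, mul(add(SSZ, mul(Z, SSSZ)), SSSZ)))
  [5] S(S(add(SZ, mul(add(SSZ, mul(Z, SSSZ)), SSSZ))))
  [6] S(S(S(add(Z, mul(add(SSZ, mul(Z, SSSZ)), SSSZ)))))
  [7] S(S(S(mul(add(SSZ, mul(Z, SSSZ)), SSSZ))))
  [8] S(S(S(mul(S(add(SZ, mul(Z, SSSZ))), SSSZ))))
  [9] S(S(S(add(SSSZ, mul(add(SZ, mul(Z, SSSZ)), SSSZ)))))
  [10] S(S(S(S(add(SSZ, mul(add(SZ, mul(Z, SSSZ)), SSSZ))))))
  [11] S(S(S(S(S(add(SZ, mul(add(SZ, mul(Z, SSSZ)), SSSZ)))))))
  [12] S(S(S(S(S(S(add(Z, mul(add(SZ, mul(Z, SSSZ)), SSSZ))))))))
  [13] S(S(S(S(S(S(mul(add(SZ, mul(Z, SSSZ)), SSSZ)))))))
  [14] S(S(S(S(S(S(mul(S(add(Z, mul(Z, SSSZ))), SSSZ)))))))
  [15] S(S(S(S(S(S(add(SSSZ, mul(add(Z, mul(Z, SSSZ)), SSSZ))))))))
  [16] S(S(S(S(S(S(S(add(SSZ, mul(add(Z, mul(Z, SSSZ)), SSSZ)))))))))
  [17] S(S(S(S(S(S(S(S(add(SZ, mul(add(Z, mul(Z, SSSZ)), SSSZ))))))))))
  [18] S(S(S(S(S(S(S(S(S(add(Z, mul(add(Z, mul(Z, SSSZ)), SSSZ)))))))))))
  [19] S(S(S(S(S(S(S(S(S(mul(add(Z, mul(Z, SSSZ)), SSSZ))))))))))
  [20] S(S(S(S(S(S(S(S(S(mul(mul(Z, SSSZ), SSSZ))))))))))
  [21] S(S(S(S(S(S(S(S(S(mul(Z, SSSZ))))))))))
  [22] S^9(Z)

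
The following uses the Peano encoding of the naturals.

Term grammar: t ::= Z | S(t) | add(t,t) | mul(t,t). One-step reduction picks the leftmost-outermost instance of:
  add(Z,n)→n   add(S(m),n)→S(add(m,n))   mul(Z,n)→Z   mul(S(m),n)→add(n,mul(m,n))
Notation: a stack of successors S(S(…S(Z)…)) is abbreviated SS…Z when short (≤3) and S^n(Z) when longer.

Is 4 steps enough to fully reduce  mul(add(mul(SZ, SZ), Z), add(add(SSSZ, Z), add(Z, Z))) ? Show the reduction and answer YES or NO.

  start: mul(add(mul(SZ, SZ), Z), add(add(SSSZ, Z), add(Z, Z)))
  step 1: mul(add(add(SZ, mul(Z, SZ)), Z), add(add(SSSZ, Z), add(Z, Z)))
  step 2: mul(add(S(add(Z, mul(Z, SZ))), Z), add(add(SSSZ, Z), add(Z, Z)))
  step 3: mul(S(add(add(Z, mul(Z, SZ)), Z)), add(add(SSSZ, Z), add(Z, Z)))
  step 4: add(add(add(SSSZ, Z), add(Z, Z)), mul(add(add(Z, mul(Z, SZ)), Z), add(add(SSSZ, Z), add(Z, Z))))

Answer: NO — after 4 steps the term is add(add(add(SSSZ, Z), add(Z, Z)), mul(add(add(Z, mul(Z, SZ)), Z), add(add(SSSZ, Z), add(Z, Z)))), not yet normal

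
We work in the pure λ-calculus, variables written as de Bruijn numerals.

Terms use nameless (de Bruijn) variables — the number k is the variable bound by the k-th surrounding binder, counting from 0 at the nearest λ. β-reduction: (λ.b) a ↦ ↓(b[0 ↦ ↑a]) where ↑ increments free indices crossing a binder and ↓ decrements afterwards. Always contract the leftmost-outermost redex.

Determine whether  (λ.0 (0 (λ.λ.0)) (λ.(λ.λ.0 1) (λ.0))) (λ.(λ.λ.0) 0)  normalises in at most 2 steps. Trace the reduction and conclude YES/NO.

  start: (λ.0 (0 (λ.λ.0)) (λ.(λ.λ.0 1) (λ.0))) (λ.(λ.λ.0) 0)
  [1] (λ.(λ.λ.0) 0) ((λ.(λ.λ.0) 0) (λ.λ.0)) (λ.(λ.λ.0 1) (λ.0))
  [2] (λ.λ.0) ((λ.(λ.λ.0) 0) (λ.λ.0)) (λ.(λ.λ.0 1) (λ.0))

Answer: NO — after 2 steps the term is (λ.λ.0) ((λ.(λ.λ.0) 0) (λ.λ.0)) (λ.(λ.λ.0 1) (λ.0)), not yet normal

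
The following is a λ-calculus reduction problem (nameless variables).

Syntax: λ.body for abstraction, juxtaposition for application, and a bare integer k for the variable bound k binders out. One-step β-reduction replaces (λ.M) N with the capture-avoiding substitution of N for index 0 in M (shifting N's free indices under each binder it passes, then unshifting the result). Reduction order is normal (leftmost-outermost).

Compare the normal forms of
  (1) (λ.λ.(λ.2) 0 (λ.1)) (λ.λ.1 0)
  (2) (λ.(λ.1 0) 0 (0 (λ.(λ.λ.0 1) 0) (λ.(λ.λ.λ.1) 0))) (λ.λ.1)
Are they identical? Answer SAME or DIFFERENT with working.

Answer: SAME — A ⇓ λ.λ.1, B ⇓ λ.λ.1

Reduction:
Term A:
  start: (λ.λ.(λ.2) 0 (λ.1)) (λ.λ.1 0)
  step 1: λ.(λ.λ.λ.1 0) 0 (λ.1)
  step 2: λ.(λ.λ.1 0) (λ.1)
  step 3: λ.λ.(λ.2) 0
  step 4: λ.λ.1

Term B:
  start: (λ.(λ.1 0) 0 (0 (λ.(λ.λ.0 1) 0) (λ.(λ.λ.λ.1) 0))) (λ.λ.1)
  step 1: (λ.(λ.λ.1) 0) (λ.λ.1) ((λ.λ.1) (λ.(λ.λ.0 1) 0) (λ.(λ.λ.λ.1) 0))
  step 2: (λ.λ.1) (λ.λ.1) ((λ.λ.1) (λ.(λ.λ.0 1) 0) (λ.(λ.λ.λ.1) 0))
  step 3: (λ.λ.λ.1) ((λ.λ.1) (λ.(λ.λ.0 1) 0) (λ.(λ.λ.λ.1) 0))
  step 4: λ.λ.1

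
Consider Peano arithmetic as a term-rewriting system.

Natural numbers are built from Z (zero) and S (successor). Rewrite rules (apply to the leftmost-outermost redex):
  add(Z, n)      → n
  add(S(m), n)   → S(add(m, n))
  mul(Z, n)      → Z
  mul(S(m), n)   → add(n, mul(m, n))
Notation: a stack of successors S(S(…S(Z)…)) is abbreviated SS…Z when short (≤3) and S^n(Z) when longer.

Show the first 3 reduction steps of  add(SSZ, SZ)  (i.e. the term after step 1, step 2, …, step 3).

Answer: after 3 steps: SSSZ

Derivation:
  start: add(SSZ, SZ)
  →1  S(add(SZ, SZ))
  →2  S(S(add(Z, SZ)))
  →3  SSSZ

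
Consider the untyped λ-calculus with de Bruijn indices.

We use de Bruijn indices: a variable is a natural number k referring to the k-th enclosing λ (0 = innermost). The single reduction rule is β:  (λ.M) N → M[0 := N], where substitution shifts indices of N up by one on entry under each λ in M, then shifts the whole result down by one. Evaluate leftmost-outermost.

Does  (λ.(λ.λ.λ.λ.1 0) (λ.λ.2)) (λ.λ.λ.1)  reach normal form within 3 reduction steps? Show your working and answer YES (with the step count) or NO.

  start: (λ.(λ.λ.λ.λ.1 0) (λ.λ.2)) (λ.λ.λ.1)
  →1  (λ.λ.λ.λ.1 0) (λ.λ.λ.λ.λ.1)
  →2  λ.λ.λ.1 0

Answer: YES — reaches normal form λ.λ.λ.1 0 in 2 ≤ 3 steps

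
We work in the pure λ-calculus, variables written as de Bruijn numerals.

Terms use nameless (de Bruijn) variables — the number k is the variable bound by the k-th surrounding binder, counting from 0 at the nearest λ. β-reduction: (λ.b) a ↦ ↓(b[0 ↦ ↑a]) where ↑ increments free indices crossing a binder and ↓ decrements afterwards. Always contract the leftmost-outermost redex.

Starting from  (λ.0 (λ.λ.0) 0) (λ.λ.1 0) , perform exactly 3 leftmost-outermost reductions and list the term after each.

  start: (λ.0 (λ.λ.0) 0) (λ.λ.1 0)
  step 1: (λ.λ.1 0) (λ.λ.0) (λ.λ.1 0)
  step 2: (λ.(λ.λ.0) 0) (λ.λ.1 0)
  step 3: (λ.λ.0) (λ.λ.1 0)

Answer: after 3 steps: (λ.λ.0) (λ.λ.1 0)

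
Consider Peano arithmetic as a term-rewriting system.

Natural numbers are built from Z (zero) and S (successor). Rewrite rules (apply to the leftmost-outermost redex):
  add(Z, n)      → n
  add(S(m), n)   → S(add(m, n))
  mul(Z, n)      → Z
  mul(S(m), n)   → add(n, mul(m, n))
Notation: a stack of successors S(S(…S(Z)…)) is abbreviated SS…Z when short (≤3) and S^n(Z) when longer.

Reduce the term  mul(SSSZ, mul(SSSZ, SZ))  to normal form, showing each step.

Answer: normal form = S^9(Z)  (in 46 steps)

Working:
  start: mul(SSSZ, mul(SSSZ, SZ))
  →1  add(mul(SSSZ, SZ), mul(SSZ, mul(SSSZ, SZ)))
  →2  add(add(SZ, mul(SSZ, SZ)), mul(SSZ, mul(SSSZ, SZ)))
  →3  add(S(add(Z, mul(SSZ, SZ))), mul(SSZ, mul(SSSZ, SZ)))
  →4  S(add(add(Z, mul(SSZ, SZ)), mul(SSZ, mul(SSSZ, SZ))))
  →5  S(add(mul(SSZ, SZ), mul(SSZ, mul(SSSZ, SZ))))
  →6  S(add(add(SZ, mul(SZ, SZ)), mul(SSZ, mul(SSSZ, SZ))))
  →7  S(add(S(add(Z, mul(SZ, SZ))), mul(SSZ, mul(SSSZ, SZ))))
  →8  S(S(add(add(Z, mul(SZ, SZ)), mul(SSZ, mul(SSSZ, SZ)))))
  →9  S(S(add(mul(SZ, SZ), mul(SSZ, mul(SSSZ, SZ)))))
  →10  S(S(add(add(SZ, mul(Z, SZ)), mul(SSZ, mul(SSSZ, SZ)))))
  →11  S(S(add(S(add(Z, mul(Z, SZ))), mul(SSZ, mul(SSSZ, SZ)))))
  →12  S(S(S(add(add(Z, mul(Z, SZ)), mul(SSZ, mul(SSSZ, SZ))))))
  →13  S(S(S(add(mul(Z, SZ), mul(SSZ, mul(SSSZ, SZ))))))
  →14  S(S(S(add(Z, mul(SSZ, mul(SSSZ, SZ))))))
  →15  S(S(S(mul(SSZ, mul(SSSZ, SZ)))))
  →16  S(S(S(add(mul(SSSZ, SZ), mul(SZ, mul(SSSZ, SZ))))))
  →17  S(S(S(add(add(SZ, mul(SSZ, SZ)), mul(SZ, mul(SSSZ, SZ))))))
  →18  S(S(S(add(S(add(Z, mul(SSZ, SZ))), mul(SZ, mul(SSSZ, SZ))))))
  →19  S(S(S(S(add(add(Z, mul(SSZ, SZ)), mul(SZ, mul(SSSZ, SZ)))))))
  →20  S(S(S(S(add(mul(SSZ, SZ), mul(SZ, mul(SSSZ, SZ)))))))
  →21  S(S(S(S(add(add(SZ, mul(SZ, SZ)), mul(SZ, mul(SSSZ, SZ)))))))
  →22  S(S(S(S(add(S(add(Z, mul(SZ, SZ))), mul(SZ, mul(SSSZ, SZ)))))))
  →23  S(S(S(S(S(add(add(Z, mul(SZ, SZ)), mul(SZ, mul(SSSZ, SZ))))))))
  →24  S(S(S(S(S(add(mul(SZ, SZ), mul(SZ, mul(SSSZ, SZ))))))))
  →25  S(S(S(S(S(add(add(SZ, mul(Z, SZ)), mul(SZ, mul(SSSZ, SZ))))))))
  →26  S(S(S(S(S(add(S(add(Z, mul(Z, SZ))), mul(SZ, mul(SSSZ, SZ))))))))
  →27  S(S(S(S(S(S(add(add(Z, mul(Z, SZ)), mul(SZ, mul(SSSZ, SZ)))))))))
  →28  S(S(S(S(S(S(add(mul(Z, SZ), mul(SZ, mul(SSSZ, SZ)))))))))
  →29  S(S(S(S(S(S(add(Z, mul(SZ, mul(SSSZ, SZ)))))))))
  →30  S(S(S(S(S(S(mul(SZ, mul(SSSZ, SZ))))))))
  →31  S(S(S(S(S(S(add(mul(SSSZ, SZ), mul(Z, mul(SSSZ, SZ)))))))))
  →32  S(S(S(S(S(S(add(add(SZ, mul(SSZ, SZ)), mul(Z, mul(SSSZ, SZ)))))))))
  →33  S(S(S(S(S(S(add(S(add(Z, mul(SSZ, SZ))), mul(Z, mul(SSSZ, SZ)))))))))
  →34  S(S(S(S(S(S(S(add(add(Z, mul(SSZ, SZ)), mul(Z, mul(SSSZ, SZ))))))))))
  →35  S(S(S(S(S(S(S(add(mul(SSZ, SZ), mul(Z, mul(SSSZ, SZ))))))))))
  →36  S(S(S(S(S(S(S(add(add(SZ, mul(SZ, SZ)), mul(Z, mul(SSSZ, SZ))))))))))
  →37  S(S(S(S(S(S(S(add(S(add(Z, mul(SZ, SZ))), mul(Z, mul(SSSZ, SZ))))))))))
  →38  S(S(S(S(S(S(S(S(add(add(Z, mul(SZ, SZ)), mul(Z, mul(SSSZ, SZ)))))))))))
  →39  S(S(S(S(S(S(S(S(add(mul(SZ, SZ), mul(Z, mul(SSSZ, SZ)))))))))))
  →40  S(S(S(S(S(S(S(S(add(add(SZ, mul(Z, SZ)), mul(Z, mul(SSSZ, SZ)))))))))))
  →41  S(S(S(S(S(S(S(S(add(S(add(Z, mul(Z, SZ))), mul(Z, mul(SSSZ, SZ)))))))))))
  →42  S(S(S(S(S(S(S(S(S(add(add(Z, mul(Z, SZ)), mul(Z, mul(SSSZ, SZ))))))))))))
  →43  S(S(S(S(S(S(S(S(S(add(mul(Z, SZ), mul(Z, mul(SSSZ, SZ))))))))))))
  →44  S(S(S(S(S(S(S(S(S(add(Z, mul(Z, mul(SSSZ, SZ))))))))))))
  →45  S(S(S(S(S(S(S(S(S(mul(Z, mul(SSSZ, SZ)))))))))))
  →46  S^9(Z)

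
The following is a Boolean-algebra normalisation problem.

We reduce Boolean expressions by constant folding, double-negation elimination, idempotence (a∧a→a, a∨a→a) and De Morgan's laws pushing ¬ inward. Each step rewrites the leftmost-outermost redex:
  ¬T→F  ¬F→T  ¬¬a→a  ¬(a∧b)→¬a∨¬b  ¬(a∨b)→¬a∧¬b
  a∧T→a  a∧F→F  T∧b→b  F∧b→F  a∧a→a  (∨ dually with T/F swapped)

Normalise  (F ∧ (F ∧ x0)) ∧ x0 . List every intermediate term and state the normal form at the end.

  start: (F ∧ (F ∧ x0)) ∧ x0
  step 1: F ∧ x0
  step 2: F

Answer: normal form = F  (in 2 steps)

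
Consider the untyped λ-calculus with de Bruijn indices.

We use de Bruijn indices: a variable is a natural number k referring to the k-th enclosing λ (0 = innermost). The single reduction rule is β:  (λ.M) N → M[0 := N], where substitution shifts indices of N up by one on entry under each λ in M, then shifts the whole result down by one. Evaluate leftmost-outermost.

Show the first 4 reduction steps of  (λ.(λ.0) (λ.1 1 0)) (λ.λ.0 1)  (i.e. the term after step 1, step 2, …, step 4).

Answer: after 4 steps: λ.0 (λ.λ.0 1)

Working:
  start: (λ.(λ.0) (λ.1 1 0)) (λ.λ.0 1)
  [1] (λ.0) (λ.(λ.λ.0 1) (λ.λ.0 1) 0)
  [2] λ.(λ.λ.0 1) (λ.λ.0 1) 0
  [3] λ.(λ.0 (λ.λ.0 1)) 0
  [4] λ.0 (λ.λ.0 1)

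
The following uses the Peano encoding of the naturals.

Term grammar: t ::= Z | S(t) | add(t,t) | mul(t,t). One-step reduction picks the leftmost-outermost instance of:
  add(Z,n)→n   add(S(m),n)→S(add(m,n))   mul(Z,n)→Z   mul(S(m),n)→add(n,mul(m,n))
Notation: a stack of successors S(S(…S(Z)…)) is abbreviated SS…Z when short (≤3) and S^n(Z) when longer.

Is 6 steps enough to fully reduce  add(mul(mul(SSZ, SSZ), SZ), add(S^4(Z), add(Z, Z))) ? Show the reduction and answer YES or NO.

  start: add(mul(mul(SSZ, SSZ), SZ), add(S^4(Z), add(Z, Z)))
  step 1: add(mul(add(SSZ, mul(SZ, SSZ)), SZ), add(S^4(Z), add(Z, Z)))
  step 2: add(mul(S(add(SZ, mul(SZ, SSZ))), SZ), add(S^4(Z), add(Z, Z)))
  step 3: add(add(SZ, mul(add(SZ, mul(SZ, SSZ)), SZ)), add(S^4(Z), add(Z, Z)))
  step 4: add(S(add(Z, mul(add(SZ, mul(SZ, SSZ)), SZ))), add(S^4(Z), add(Z, Z)))
  step 5: S(add(add(Z, mul(add(SZ, mul(SZ, SSZ)), SZ)), add(S^4(Z), add(Z, Z))))
  step 6: S(add(mul(add(SZ, mul(SZ, SSZ)), SZ), add(S^4(Z), add(Z, Z))))

Answer: NO — after 6 steps the term is S(add(mul(add(SZ, mul(SZ, SSZ)), SZ), add(S^4(Z), add(Z, Z)))), not yet normal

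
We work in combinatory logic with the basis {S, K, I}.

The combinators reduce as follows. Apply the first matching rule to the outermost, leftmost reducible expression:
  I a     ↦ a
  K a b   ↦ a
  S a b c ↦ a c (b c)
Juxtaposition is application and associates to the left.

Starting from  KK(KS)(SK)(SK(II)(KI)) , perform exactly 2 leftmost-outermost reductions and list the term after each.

Answer: after 2 steps: SK

Derivation:
  start: KK(KS)(SK)(SK(II)(KI))
  step 1: K(SK)(SK(II)(KI))
  step 2: SK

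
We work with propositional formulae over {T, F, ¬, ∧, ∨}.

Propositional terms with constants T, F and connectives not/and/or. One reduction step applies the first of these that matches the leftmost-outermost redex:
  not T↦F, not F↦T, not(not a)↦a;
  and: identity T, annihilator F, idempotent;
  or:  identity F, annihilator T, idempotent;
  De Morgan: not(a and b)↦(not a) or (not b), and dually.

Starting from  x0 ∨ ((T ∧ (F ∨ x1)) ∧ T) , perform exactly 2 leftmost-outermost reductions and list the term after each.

Answer: after 2 steps: x0 ∨ (F ∨ x1)

Derivation:
  start: x0 ∨ ((T ∧ (F ∨ x1)) ∧ T)
  →1  x0 ∨ (T ∧ (F ∨ x1))
  →2  x0 ∨ (F ∨ x1)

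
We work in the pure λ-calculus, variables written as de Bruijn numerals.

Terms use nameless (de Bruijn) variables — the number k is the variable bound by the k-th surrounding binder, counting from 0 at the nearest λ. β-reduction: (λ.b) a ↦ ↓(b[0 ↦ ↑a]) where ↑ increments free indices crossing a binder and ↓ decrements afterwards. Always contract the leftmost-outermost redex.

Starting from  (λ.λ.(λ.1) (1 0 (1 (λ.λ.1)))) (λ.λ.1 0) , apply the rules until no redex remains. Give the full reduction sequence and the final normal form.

  start: (λ.λ.(λ.1) (1 0 (1 (λ.λ.1)))) (λ.λ.1 0)
  [1] λ.(λ.1) ((λ.λ.1 0) 0 ((λ.λ.1 0) (λ.λ.1)))
  [2] λ.0

Answer: normal form = λ.0  (in 2 steps)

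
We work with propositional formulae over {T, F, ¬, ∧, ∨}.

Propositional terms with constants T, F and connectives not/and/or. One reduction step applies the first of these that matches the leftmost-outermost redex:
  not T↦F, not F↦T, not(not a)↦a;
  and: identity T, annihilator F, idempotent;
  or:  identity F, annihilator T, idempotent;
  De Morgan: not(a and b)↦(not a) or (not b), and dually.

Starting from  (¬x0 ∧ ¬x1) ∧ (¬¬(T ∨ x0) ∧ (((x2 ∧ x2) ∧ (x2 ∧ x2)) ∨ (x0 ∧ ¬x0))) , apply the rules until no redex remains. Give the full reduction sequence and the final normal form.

  start: (¬x0 ∧ ¬x1) ∧ (¬¬(T ∨ x0) ∧ (((x2 ∧ x2) ∧ (x2 ∧ x2)) ∨ (x0 ∧ ¬x0)))
  →1  (¬x0 ∧ ¬x1) ∧ ((T ∨ x0) ∧ (((x2 ∧ x2) ∧ (x2 ∧ x2)) ∨ (x0 ∧ ¬x0)))
  →2  (¬x0 ∧ ¬x1) ∧ (T ∧ (((x2 ∧ x2) ∧ (x2 ∧ x2)) ∨ (x0 ∧ ¬x0)))
  →3  (¬x0 ∧ ¬x1) ∧ (((x2 ∧ x2) ∧ (x2 ∧ x2)) ∨ (x0 ∧ ¬x0))
  →4  (¬x0 ∧ ¬x1) ∧ ((x2 ∧ x2) ∨ (x0 ∧ ¬x0))
  →5  (¬x0 ∧ ¬x1) ∧ (x2 ∨ (x0 ∧ ¬x0))

Answer: normal form = (¬x0 ∧ ¬x1) ∧ (x2 ∨ (x0 ∧ ¬x0))  (in 5 steps)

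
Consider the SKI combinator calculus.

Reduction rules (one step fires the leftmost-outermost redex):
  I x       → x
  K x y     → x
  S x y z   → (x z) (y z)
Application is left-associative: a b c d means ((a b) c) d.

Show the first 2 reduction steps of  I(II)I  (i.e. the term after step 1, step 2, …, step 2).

Answer: after 2 steps: II

Derivation:
  start: I(II)I
  [1] III
  [2] II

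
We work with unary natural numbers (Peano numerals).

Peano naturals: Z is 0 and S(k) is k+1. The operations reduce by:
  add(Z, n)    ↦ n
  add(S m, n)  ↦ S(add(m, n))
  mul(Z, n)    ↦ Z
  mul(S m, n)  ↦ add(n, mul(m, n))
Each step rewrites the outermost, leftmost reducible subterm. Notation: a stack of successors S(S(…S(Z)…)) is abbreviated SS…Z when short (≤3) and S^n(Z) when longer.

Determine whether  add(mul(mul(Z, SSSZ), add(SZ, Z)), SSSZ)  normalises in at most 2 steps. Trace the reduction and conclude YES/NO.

Answer: NO — after 2 steps the term is add(Z, SSSZ), not yet normal

Derivation:
  start: add(mul(mul(Z, SSSZ), add(SZ, Z)), SSSZ)
  [1] add(mul(Z, add(SZ, Z)), SSSZ)
  [2] add(Z, SSSZ)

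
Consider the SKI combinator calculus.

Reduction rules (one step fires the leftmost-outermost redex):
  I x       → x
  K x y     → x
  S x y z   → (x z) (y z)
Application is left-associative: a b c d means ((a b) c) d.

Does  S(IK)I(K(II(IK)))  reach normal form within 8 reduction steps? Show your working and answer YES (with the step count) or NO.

  start: S(IK)I(K(II(IK)))
  step 1: IK(K(II(IK)))(I(K(II(IK))))
  step 2: K(K(II(IK)))(I(K(II(IK))))
  step 3: K(II(IK))
  step 4: K(I(IK))
  step 5: K(IK)
  step 6: KK

Answer: YES — reaches normal form KK in 6 ≤ 8 steps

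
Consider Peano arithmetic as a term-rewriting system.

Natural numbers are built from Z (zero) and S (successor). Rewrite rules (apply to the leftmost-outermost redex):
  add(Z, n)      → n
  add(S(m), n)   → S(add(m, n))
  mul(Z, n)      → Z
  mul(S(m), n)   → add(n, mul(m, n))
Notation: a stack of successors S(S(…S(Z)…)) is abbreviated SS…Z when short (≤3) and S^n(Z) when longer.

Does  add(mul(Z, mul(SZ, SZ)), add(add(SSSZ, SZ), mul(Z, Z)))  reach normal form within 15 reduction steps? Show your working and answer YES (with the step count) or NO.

  start: add(mul(Z, mul(SZ, SZ)), add(add(SSSZ, SZ), mul(Z, Z)))
  →1  add(Z, add(add(SSSZ, SZ), mul(Z, Z)))
  →2  add(add(SSSZ, SZ), mul(Z, Z))
  →3  add(S(add(SSZ, SZ)), mul(Z, Z))
  →4  S(add(add(SSZ, SZ), mul(Z, Z)))
  →5  S(add(S(add(SZ, SZ)), mul(Z, Z)))
  →6  S(S(add(add(SZ, SZ), mul(Z, Z))))
  →7  S(S(add(S(add(Z, SZ)), mul(Z, Z))))
  →8  S(S(S(add(add(Z, SZ), mul(Z, Z)))))
  →9  S(S(S(add(SZ, mul(Z, Z)))))
  →10  S(S(S(S(add(Z, mul(Z, Z))))))
  →11  S(S(S(S(mul(Z, Z)))))
  →12  S^4(Z)

Answer: YES — reaches normal form S^4(Z) in 12 ≤ 15 steps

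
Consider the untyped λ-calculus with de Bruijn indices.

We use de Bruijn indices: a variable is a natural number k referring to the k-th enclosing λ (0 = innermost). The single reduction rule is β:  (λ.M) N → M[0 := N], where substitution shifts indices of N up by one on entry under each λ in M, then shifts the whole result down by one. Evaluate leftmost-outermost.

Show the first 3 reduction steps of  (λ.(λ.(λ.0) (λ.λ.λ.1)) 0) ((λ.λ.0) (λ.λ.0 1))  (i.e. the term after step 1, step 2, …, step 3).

  start: (λ.(λ.(λ.0) (λ.λ.λ.1)) 0) ((λ.λ.0) (λ.λ.0 1))
  →1  (λ.(λ.0) (λ.λ.λ.1)) ((λ.λ.0) (λ.λ.0 1))
  →2  (λ.0) (λ.λ.λ.1)
  →3  λ.λ.λ.1

Answer: after 3 steps: λ.λ.λ.1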